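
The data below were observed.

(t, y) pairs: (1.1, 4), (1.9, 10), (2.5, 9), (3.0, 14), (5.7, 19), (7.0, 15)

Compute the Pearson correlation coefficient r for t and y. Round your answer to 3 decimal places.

n = 6, Σx = 21.2, Σy = 71, Σxy = 301.2, Σx² = 101.56, Σy² = 979
Sxx = Σx² − (Σx)²/n = 101.56 − 74.906667 = 26.653333
Sxy = Σxy − (Σx)(Σy)/n = 301.2 − 250.866667 = 50.333333
Syy = Σy² − (Σy)²/n = 979 − 840.166667 = 138.833333
r = Sxy/√(Sxx·Syy) = 50.333333/√(3700.371111) = 50.333333/60.830676 = 0.827433

0.827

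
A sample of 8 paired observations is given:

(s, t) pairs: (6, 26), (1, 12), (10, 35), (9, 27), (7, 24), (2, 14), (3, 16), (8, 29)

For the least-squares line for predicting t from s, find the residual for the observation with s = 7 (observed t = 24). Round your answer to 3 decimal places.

-1.780

n = 8, Σx = 46, Σy = 183, Σxy = 1237, Σx² = 344
Sxx = Σx² − (Σx)²/n = 344 − 264.5 = 79.5
Sxy = Σxy − (Σx)(Σy)/n = 1237 − 1052.25 = 184.75
b = Sxy/Sxx = 184.75/79.5 = 2.323899
a = ȳ − b·x̄ = 22.875 − 2.323899·5.75 = 9.512579
ŷ(7) = 9.512579 + 2.323899·7 = 25.779874
residual = y − ŷ = 24 − 25.779874 = -1.779874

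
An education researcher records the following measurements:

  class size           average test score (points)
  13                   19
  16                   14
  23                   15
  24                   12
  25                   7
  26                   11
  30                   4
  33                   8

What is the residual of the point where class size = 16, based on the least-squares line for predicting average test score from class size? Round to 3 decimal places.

n = 8, Σx = 190, Σy = 90, Σxy = 1949, Σx² = 4820
Sxx = Σx² − (Σx)²/n = 4820 − 4512.5 = 307.5
Sxy = Σxy − (Σx)(Σy)/n = 1949 − 2137.5 = -188.5
b = Sxy/Sxx = -188.5/307.5 = -0.613008
a = ȳ − b·x̄ = 11.25 − (-0.613008)·23.75 = 25.808943
ŷ(16) = 25.808943 + (-0.613008)·16 = 16.000813
residual = y − ŷ = 14 − 16.000813 = -2.000813

-2.001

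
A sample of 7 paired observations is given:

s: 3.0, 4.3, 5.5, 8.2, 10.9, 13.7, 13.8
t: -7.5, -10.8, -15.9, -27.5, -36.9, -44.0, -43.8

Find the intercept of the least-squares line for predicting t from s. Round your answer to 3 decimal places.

2.860

n = 7, Σx = 59.4, Σy = -186.4, Σxy = -1991.34, Σx² = 621.92
Sxx = Σx² − (Σx)²/n = 621.92 − 504.051429 = 117.868571
Sxy = Σxy − (Σx)(Σy)/n = -1991.34 − (-1581.737143) = -409.602857
b = Sxy/Sxx = -409.602857/117.868571 = -3.475081
a = ȳ − b·x̄ = -26.628571 − (-3.475081)·8.485714 = 2.859975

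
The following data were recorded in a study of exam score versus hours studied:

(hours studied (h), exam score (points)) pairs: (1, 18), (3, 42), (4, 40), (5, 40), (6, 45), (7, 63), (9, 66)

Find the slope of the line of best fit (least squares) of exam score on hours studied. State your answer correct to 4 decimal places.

5.6905

n = 7, Σx = 35, Σy = 314, Σxy = 1809, Σx² = 217
Sxx = Σx² − (Σx)²/n = 217 − 175 = 42
Sxy = Σxy − (Σx)(Σy)/n = 1809 − 1570 = 239
b = Sxy/Sxx = 239/42 = 5.690476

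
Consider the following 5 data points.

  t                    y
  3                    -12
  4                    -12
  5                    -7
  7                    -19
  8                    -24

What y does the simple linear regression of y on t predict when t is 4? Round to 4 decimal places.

n = 5, Σx = 27, Σy = -74, Σxy = -444, Σx² = 163
Sxx = Σx² − (Σx)²/n = 163 − 145.8 = 17.2
Sxy = Σxy − (Σx)(Σy)/n = -444 − (-399.6) = -44.4
b = Sxy/Sxx = -44.4/17.2 = -2.581395
a = ȳ − b·x̄ = -14.8 − (-2.581395)·5.4 = -0.860465
ŷ(4) = a + b·4 = -0.860465 + (-2.581395)·4 = -11.186047

-11.1860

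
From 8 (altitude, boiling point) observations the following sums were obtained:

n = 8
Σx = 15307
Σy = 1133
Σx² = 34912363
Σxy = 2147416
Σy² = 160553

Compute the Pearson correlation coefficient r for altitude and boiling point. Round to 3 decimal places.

Sxx = Σx² − (Σx)²/n = 34912363 − 29288031.125 = 5624331.875
Sxy = Σxy − (Σx)(Σy)/n = 2147416 − 2167853.875 = -20437.875
Syy = Σy² − (Σy)²/n = 160553 − 160461.125 = 91.875
r = Sxy/√(Sxx·Syy) = -20437.875/√(516735491.015625) = -20437.875/22731.816712 = -0.899087

-0.899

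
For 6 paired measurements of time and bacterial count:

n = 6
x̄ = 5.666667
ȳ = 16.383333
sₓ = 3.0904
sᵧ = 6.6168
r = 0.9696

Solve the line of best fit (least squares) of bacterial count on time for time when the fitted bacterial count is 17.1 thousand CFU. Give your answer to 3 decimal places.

6.012

b = r · sᵧ/sₓ = 0.9696 · 6.6168/3.0904 = 2.075993
a = ȳ − b·x̄ = 16.383333 − 2.075993·5.666667 = 4.619371
Set a + b·x = 17.1: x = (17.1 − 4.619371) / 2.075993 = 6.011883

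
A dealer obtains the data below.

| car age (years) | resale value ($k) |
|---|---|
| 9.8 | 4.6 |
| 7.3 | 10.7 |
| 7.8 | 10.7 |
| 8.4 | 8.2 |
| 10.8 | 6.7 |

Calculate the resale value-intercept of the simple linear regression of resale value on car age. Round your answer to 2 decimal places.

n = 5, Σx = 44.1, Σy = 40.9, Σxy = 347.89, Σx² = 397.37
Sxx = Σx² − (Σx)²/n = 397.37 − 388.962 = 8.408
Sxy = Σxy − (Σx)(Σy)/n = 347.89 − 360.738 = -12.848
b = Sxy/Sxx = -12.848/8.408 = -1.528069
a = ȳ − b·x̄ = 8.18 − (-1.528069)·8.82 = 21.657564

21.66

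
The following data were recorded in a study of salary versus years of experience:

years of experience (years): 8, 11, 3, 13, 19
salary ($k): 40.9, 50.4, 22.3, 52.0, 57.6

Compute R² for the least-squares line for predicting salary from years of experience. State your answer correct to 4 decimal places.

n = 5, Σx = 54, Σy = 223.2, Σxy = 2718.9, Σx² = 724, Σy² = 10732.02
Sxx = Σx² − (Σx)²/n = 724 − 583.2 = 140.8
Sxy = Σxy − (Σx)(Σy)/n = 2718.9 − 2410.56 = 308.34
Syy = Σy² − (Σy)²/n = 10732.02 − 9963.648 = 768.372
R² = Sxy²/(Sxx·Syy) = (308.34)²/(140.8·768.372) = 0.878791

0.8788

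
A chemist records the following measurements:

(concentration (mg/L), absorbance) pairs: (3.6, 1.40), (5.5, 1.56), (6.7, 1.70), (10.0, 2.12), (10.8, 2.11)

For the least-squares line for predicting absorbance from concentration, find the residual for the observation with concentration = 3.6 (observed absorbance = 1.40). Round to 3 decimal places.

0.018

n = 5, Σx = 36.6, Σy = 8.89, Σxy = 68.998, Σx² = 304.74
Sxx = Σx² − (Σx)²/n = 304.74 − 267.912 = 36.828
Sxy = Σxy − (Σx)(Σy)/n = 68.998 − 65.0748 = 3.9232
b = Sxy/Sxx = 3.9232/36.828 = 0.106528
a = ȳ − b·x̄ = 1.778 − 0.106528·7.32 = 0.998218
ŷ(3.6) = 0.998218 + 0.106528·3.6 = 1.381717
residual = y − ŷ = 1.40 − 1.381717 = 0.018283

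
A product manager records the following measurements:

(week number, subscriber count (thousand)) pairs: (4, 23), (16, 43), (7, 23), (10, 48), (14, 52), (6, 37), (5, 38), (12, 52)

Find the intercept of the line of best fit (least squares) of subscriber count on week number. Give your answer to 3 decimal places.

21.875

n = 8, Σx = 74, Σy = 316, Σxy = 3185, Σx² = 822
Sxx = Σx² − (Σx)²/n = 822 − 684.5 = 137.5
Sxy = Σxy − (Σx)(Σy)/n = 3185 − 2923 = 262
b = Sxy/Sxx = 262/137.5 = 1.905455
a = ȳ − b·x̄ = 39.5 − 1.905455·9.25 = 21.874545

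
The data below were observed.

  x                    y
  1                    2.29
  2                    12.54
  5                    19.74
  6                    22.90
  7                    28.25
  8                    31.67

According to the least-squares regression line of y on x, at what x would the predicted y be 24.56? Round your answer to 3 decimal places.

n = 6, Σx = 29, Σy = 117.39, Σxy = 714.58, Σx² = 179
Sxx = Σx² − (Σx)²/n = 179 − 140.166667 = 38.833333
Sxy = Σxy − (Σx)(Σy)/n = 714.58 − 567.385 = 147.195
b = Sxy/Sxx = 147.195/38.833333 = 3.790429
a = ȳ − b·x̄ = 19.565 − 3.790429·4.833333 = 1.244592
Set a + b·x = 24.56: x = (24.56 − 1.244592) / 3.790429 = 6.151126

6.151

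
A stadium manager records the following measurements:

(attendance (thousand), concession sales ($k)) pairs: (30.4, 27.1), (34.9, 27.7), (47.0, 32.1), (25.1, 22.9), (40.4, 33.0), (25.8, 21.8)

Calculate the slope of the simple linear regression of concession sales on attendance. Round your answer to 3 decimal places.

0.498

n = 6, Σx = 203.6, Σy = 164.6, Σxy = 5769.7, Σx² = 7278.98
Sxx = Σx² − (Σx)²/n = 7278.98 − 6908.826667 = 370.153333
Sxy = Σxy − (Σx)(Σy)/n = 5769.7 − 5585.426667 = 184.273333
b = Sxy/Sxx = 184.273333/370.153333 = 0.497830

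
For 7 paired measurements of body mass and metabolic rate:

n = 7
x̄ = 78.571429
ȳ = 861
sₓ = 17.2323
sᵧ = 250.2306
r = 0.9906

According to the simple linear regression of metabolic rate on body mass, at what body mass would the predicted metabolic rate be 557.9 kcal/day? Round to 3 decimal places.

57.500

b = r · sᵧ/sₓ = 0.9906 · 250.2306/17.2323 = 14.384524
a = ȳ − b·x̄ = 861 − 14.384524·78.571429 = -269.212604
Set a + b·x = 557.9: x = (557.9 − (-269.212604)) / 14.384524 = 57.500172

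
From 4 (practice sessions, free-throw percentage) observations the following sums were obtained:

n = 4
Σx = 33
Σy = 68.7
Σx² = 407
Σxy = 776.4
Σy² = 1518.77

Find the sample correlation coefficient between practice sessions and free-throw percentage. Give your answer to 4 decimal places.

0.9810

Sxx = Σx² − (Σx)²/n = 407 − 272.25 = 134.75
Sxy = Σxy − (Σx)(Σy)/n = 776.4 − 566.775 = 209.625
Syy = Σy² − (Σy)²/n = 1518.77 − 1179.9225 = 338.8475
r = Sxy/√(Sxx·Syy) = 209.625/√(45659.700625) = 209.625/213.681306 = 0.981017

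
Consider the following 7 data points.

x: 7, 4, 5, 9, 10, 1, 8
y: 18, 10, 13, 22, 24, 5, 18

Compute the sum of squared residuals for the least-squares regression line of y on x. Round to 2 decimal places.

3.86

n = 7, Σx = 44, Σy = 110, Σxy = 818, Σx² = 336, Σy² = 2002
Sxx = Σx² − (Σx)²/n = 336 − 276.571429 = 59.428571
Sxy = Σxy − (Σx)(Σy)/n = 818 − 691.428571 = 126.571429
Syy = Σy² − (Σy)²/n = 2002 − 1728.571429 = 273.428571
b = Sxy/Sxx = 126.571429/59.428571 = 2.129808
SSE = Syy − b·Sxy = 273.428571 − 2.129808·126.571429 = 3.855769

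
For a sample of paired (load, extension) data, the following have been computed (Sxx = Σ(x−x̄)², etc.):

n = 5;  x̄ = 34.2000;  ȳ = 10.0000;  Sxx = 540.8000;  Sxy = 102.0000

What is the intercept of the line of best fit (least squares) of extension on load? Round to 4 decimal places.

3.5496

b = Sxy/Sxx = 102/540.8 = 0.188609
a = ȳ − b·x̄ = 10 − 0.188609·34.2 = 3.549556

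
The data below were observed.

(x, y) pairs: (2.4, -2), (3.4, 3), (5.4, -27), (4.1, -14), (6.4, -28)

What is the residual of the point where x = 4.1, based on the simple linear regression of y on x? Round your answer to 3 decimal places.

-2.351

n = 5, Σx = 21.7, Σy = -68, Σxy = -377, Σx² = 104.25
Sxx = Σx² − (Σx)²/n = 104.25 − 94.178 = 10.072
Sxy = Σxy − (Σx)(Σy)/n = -377 − (-295.12) = -81.88
b = Sxy/Sxx = -81.88/10.072 = -8.129468
a = ȳ − b·x̄ = -13.6 − (-8.129468)·4.34 = 21.681890
ŷ(4.1) = 21.681890 + (-8.129468)·4.1 = -11.648928
residual = y − ŷ = -14 − (-11.648928) = -2.351072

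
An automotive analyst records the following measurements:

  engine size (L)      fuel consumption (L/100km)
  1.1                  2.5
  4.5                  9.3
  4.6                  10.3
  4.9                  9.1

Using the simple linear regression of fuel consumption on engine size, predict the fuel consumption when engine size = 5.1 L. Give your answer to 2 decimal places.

n = 4, Σx = 15.1, Σy = 31.2, Σxy = 136.57, Σx² = 66.63
Sxx = Σx² − (Σx)²/n = 66.63 − 57.0025 = 9.6275
Sxy = Σxy − (Σx)(Σy)/n = 136.57 − 117.78 = 18.79
b = Sxy/Sxx = 18.79/9.6275 = 1.951701
a = ȳ − b·x̄ = 7.8 − 1.951701·3.775 = 0.432329
ŷ(5.1) = a + b·5.1 = 0.432329 + 1.951701·5.1 = 10.386004

10.39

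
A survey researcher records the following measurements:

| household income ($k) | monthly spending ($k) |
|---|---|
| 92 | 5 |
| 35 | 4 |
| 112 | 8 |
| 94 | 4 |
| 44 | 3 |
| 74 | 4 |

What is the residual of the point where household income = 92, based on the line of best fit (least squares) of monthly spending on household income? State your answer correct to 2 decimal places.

n = 6, Σx = 451, Σy = 28, Σxy = 2300, Σx² = 38481
Sxx = Σx² − (Σx)²/n = 38481 − 33900.166667 = 4580.833333
Sxy = Σxy − (Σx)(Σy)/n = 2300 − 2104.666667 = 195.333333
b = Sxy/Sxx = 195.333333/4580.833333 = 0.042641
a = ȳ − b·x̄ = 4.666667 − 0.042641·75.166667 = 1.461452
ŷ(92) = 1.461452 + 0.042641·92 = 5.384464
residual = y − ŷ = 5 − 5.384464 = -0.384464

-0.38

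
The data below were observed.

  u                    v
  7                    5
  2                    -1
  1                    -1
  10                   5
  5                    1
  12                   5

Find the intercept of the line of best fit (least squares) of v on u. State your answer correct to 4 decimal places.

n = 6, Σx = 37, Σy = 14, Σxy = 147, Σx² = 323
Sxx = Σx² − (Σx)²/n = 323 − 228.166667 = 94.833333
Sxy = Σxy − (Σx)(Σy)/n = 147 − 86.333333 = 60.666667
b = Sxy/Sxx = 60.666667/94.833333 = 0.639719
a = ȳ − b·x̄ = 2.333333 − 0.639719·6.166667 = -1.611599

-1.6116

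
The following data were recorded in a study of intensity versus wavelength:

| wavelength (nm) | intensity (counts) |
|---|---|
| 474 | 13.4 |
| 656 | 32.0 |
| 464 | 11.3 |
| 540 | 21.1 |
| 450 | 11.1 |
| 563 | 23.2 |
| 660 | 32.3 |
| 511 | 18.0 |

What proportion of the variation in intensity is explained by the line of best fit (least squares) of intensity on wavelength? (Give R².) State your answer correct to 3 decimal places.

n = 8, Σx = 4318, Σy = 162.4, Σxy = 92553.4, Σx² = 2378098, Σy² = 3805.2
Sxx = Σx² − (Σx)²/n = 2378098 − 2330640.5 = 47457.5
Sxy = Σxy − (Σx)(Σy)/n = 92553.4 − 87655.4 = 4898
Syy = Σy² − (Σy)²/n = 3805.2 − 3296.72 = 508.48
R² = Sxy²/(Sxx·Syy) = (4898)²/(47457.5·508.48) = 0.994166

0.994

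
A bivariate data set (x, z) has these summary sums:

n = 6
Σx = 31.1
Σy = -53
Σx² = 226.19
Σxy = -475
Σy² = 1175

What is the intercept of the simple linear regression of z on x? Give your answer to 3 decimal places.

7.141

Sxx = Σx² − (Σx)²/n = 226.19 − 161.201667 = 64.988333
Sxy = Σxy − (Σx)(Σy)/n = -475 − (-274.716667) = -200.283333
b = Sxy/Sxx = -200.283333/64.988333 = -3.081835
a = ȳ − b·x̄ = -8.833333 − (-3.081835)·5.183333 = 7.140846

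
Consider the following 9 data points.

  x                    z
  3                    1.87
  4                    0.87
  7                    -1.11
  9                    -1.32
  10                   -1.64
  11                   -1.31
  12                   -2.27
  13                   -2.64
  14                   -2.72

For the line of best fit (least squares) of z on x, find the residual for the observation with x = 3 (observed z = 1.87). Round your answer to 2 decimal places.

n = 9, Σx = 83, Σy = -10.27, Σxy = -141.01, Σx² = 885
Sxx = Σx² − (Σx)²/n = 885 − 765.444444 = 119.555556
Sxy = Σxy − (Σx)(Σy)/n = -141.01 − (-94.712222) = -46.297778
b = Sxy/Sxx = -46.297778/119.555556 = -0.387249
a = ȳ − b·x̄ = -1.141111 − (-0.387249)·9.222222 = 2.430186
ŷ(3) = 2.430186 + (-0.387249)·3 = 1.268439
residual = y − ŷ = 1.87 − 1.268439 = 0.601561

0.60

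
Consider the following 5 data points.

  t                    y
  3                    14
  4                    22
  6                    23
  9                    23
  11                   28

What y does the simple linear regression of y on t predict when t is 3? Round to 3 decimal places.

n = 5, Σx = 33, Σy = 110, Σxy = 783, Σx² = 263
Sxx = Σx² − (Σx)²/n = 263 − 217.8 = 45.2
Sxy = Σxy − (Σx)(Σy)/n = 783 − 726 = 57
b = Sxy/Sxx = 57/45.2 = 1.261062
a = ȳ − b·x̄ = 22 − 1.261062·6.6 = 13.676991
ŷ(3) = a + b·3 = 13.676991 + 1.261062·3 = 17.460177

17.460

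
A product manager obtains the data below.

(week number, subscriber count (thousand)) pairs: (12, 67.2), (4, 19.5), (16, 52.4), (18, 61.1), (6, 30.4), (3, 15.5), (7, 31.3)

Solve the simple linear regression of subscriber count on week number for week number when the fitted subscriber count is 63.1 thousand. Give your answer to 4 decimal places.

17.0139

n = 7, Σx = 66, Σy = 277.4, Σxy = 3270.6, Σx² = 834
Sxx = Σx² − (Σx)²/n = 834 − 622.285714 = 211.714286
Sxy = Σxy − (Σx)(Σy)/n = 3270.6 − 2615.485714 = 655.114286
b = Sxy/Sxx = 655.114286/211.714286 = 3.094332
a = ȳ − b·x̄ = 39.628571 − 3.094332·9.428571 = 10.453441
Set a + b·x = 63.1: x = (63.1 − 10.453441) / 3.094332 = 17.013869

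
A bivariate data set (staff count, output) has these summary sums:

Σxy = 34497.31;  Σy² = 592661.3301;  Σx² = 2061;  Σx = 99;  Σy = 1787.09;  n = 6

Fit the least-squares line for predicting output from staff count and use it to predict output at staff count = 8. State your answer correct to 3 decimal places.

Sxx = Σx² − (Σx)²/n = 2061 − 1633.5 = 427.5
Sxy = Σxy − (Σx)(Σy)/n = 34497.31 − 29486.985 = 5010.325
b = Sxy/Sxx = 5010.325/427.5 = 11.720058
a = ȳ − b·x̄ = 297.848333 − 11.720058·16.5 = 104.467368
ŷ(8) = a + b·8 = 104.467368 + 11.720058·8 = 198.227836

198.228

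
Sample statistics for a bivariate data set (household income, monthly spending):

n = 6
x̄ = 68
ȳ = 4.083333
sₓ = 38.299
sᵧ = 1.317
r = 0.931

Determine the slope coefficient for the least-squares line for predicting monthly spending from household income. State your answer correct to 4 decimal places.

b = r · sᵧ/sₓ = 0.931 · 1.317/38.299 = 0.032015

0.0320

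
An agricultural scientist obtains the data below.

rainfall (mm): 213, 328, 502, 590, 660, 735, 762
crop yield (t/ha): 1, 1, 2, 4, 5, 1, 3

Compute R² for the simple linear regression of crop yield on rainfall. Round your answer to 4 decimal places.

n = 7, Σx = 3790, Σy = 17, Σxy = 10226, Σx² = 2309526, Σy² = 57
Sxx = Σx² − (Σx)²/n = 2309526 − 2052014.285714 = 257511.714286
Sxy = Σxy − (Σx)(Σy)/n = 10226 − 9204.285714 = 1021.714286
Syy = Σy² − (Σy)²/n = 57 − 41.285714 = 15.714286
R² = Sxy²/(Sxx·Syy) = (1021.714286)²/(257511.714286·15.714286) = 0.257969

0.2580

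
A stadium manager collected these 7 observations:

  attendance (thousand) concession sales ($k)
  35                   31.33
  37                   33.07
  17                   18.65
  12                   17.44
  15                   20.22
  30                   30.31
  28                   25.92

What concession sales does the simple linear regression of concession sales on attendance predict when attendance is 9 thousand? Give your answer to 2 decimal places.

15.24

n = 7, Σx = 174, Σy = 176.94, Σxy = 4784.83, Σx² = 4936
Sxx = Σx² − (Σx)²/n = 4936 − 4325.142857 = 610.857143
Sxy = Σxy − (Σx)(Σy)/n = 4784.83 − 4398.222857 = 386.607143
b = Sxy/Sxx = 386.607143/610.857143 = 0.632893
a = ȳ − b·x̄ = 25.277143 − 0.632893·24.857143 = 9.545234
ŷ(9) = a + b·9 = 9.545234 + 0.632893·9 = 15.241270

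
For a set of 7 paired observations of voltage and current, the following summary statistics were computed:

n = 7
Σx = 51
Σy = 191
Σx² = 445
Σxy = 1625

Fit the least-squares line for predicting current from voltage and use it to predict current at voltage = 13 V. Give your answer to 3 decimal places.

Sxx = Σx² − (Σx)²/n = 445 − 371.571429 = 73.428571
Sxy = Σxy − (Σx)(Σy)/n = 1625 − 1391.571429 = 233.428571
b = Sxy/Sxx = 233.428571/73.428571 = 3.178988
a = ȳ − b·x̄ = 27.285714 − 3.178988·7.285714 = 4.124514
ŷ(13) = a + b·13 = 4.124514 + 3.178988·13 = 45.451362

45.451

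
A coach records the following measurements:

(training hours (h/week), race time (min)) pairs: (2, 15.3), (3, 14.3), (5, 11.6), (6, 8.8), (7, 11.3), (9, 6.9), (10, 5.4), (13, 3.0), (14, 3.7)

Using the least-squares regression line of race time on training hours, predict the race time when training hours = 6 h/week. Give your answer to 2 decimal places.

10.65

n = 9, Σx = 69, Σy = 80.3, Σxy = 470.3, Σx² = 669
Sxx = Σx² − (Σx)²/n = 669 − 529 = 140
Sxy = Σxy − (Σx)(Σy)/n = 470.3 − 615.633333 = -145.333333
b = Sxy/Sxx = -145.333333/140 = -1.038095
a = ȳ − b·x̄ = 8.922222 − (-1.038095)·7.666667 = 16.880952
ŷ(6) = a + b·6 = 16.880952 + (-1.038095)·6 = 10.652381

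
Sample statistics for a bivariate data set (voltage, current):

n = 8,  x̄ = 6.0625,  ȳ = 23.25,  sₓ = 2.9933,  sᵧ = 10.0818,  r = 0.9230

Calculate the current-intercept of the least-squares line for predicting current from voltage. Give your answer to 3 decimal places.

4.403

b = r · sᵧ/sₓ = 0.923 · 10.0818/2.9933 = 3.108777
a = ȳ − b·x̄ = 23.25 − 3.108777·6.0625 = 4.403041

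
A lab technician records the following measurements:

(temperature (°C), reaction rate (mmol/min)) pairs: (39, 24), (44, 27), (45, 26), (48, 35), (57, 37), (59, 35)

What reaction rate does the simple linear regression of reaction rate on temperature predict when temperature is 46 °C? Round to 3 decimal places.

28.978

n = 6, Σx = 292, Σy = 184, Σxy = 9148, Σx² = 14516
Sxx = Σx² − (Σx)²/n = 14516 − 14210.666667 = 305.333333
Sxy = Σxy − (Σx)(Σy)/n = 9148 − 8954.666667 = 193.333333
b = Sxy/Sxx = 193.333333/305.333333 = 0.633188
a = ȳ − b·x̄ = 30.666667 − 0.633188·48.666667 = -0.148472
ŷ(46) = a + b·46 = -0.148472 + 0.633188·46 = 28.978166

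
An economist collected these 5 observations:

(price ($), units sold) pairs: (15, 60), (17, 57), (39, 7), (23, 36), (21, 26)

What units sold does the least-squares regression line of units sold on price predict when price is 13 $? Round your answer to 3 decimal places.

58.367

n = 5, Σx = 115, Σy = 186, Σxy = 3516, Σx² = 3005
Sxx = Σx² − (Σx)²/n = 3005 − 2645 = 360
Sxy = Σxy − (Σx)(Σy)/n = 3516 − 4278 = -762
b = Sxy/Sxx = -762/360 = -2.116667
a = ȳ − b·x̄ = 37.2 − (-2.116667)·23 = 85.883333
ŷ(13) = a + b·13 = 85.883333 + (-2.116667)·13 = 58.366667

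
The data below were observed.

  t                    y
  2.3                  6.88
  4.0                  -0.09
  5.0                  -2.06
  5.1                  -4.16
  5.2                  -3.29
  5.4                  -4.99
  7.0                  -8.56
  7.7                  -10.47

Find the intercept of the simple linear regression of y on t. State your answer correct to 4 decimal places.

13.0936

n = 8, Σx = 41.7, Σy = -26.74, Σxy = -200.645, Σx² = 236.79
Sxx = Σx² − (Σx)²/n = 236.79 − 217.36125 = 19.42875
Sxy = Σxy − (Σx)(Σy)/n = -200.645 − (-139.38225) = -61.26275
b = Sxy/Sxx = -61.26275/19.42875 = -3.153201
a = ȳ − b·x̄ = -3.3425 − (-3.153201)·5.2125 = 13.093559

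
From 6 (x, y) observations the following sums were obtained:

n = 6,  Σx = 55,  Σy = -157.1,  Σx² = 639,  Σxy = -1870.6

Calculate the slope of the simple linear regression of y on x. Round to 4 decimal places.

-3.1930

Sxx = Σx² − (Σx)²/n = 639 − 504.166667 = 134.833333
Sxy = Σxy − (Σx)(Σy)/n = -1870.6 − (-1440.083333) = -430.516667
b = Sxy/Sxx = -430.516667/134.833333 = -3.192954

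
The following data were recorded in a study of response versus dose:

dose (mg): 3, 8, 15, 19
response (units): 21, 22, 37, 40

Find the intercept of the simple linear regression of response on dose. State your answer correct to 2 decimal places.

14.98

n = 4, Σx = 45, Σy = 120, Σxy = 1554, Σx² = 659
Sxx = Σx² − (Σx)²/n = 659 − 506.25 = 152.75
Sxy = Σxy − (Σx)(Σy)/n = 1554 − 1350 = 204
b = Sxy/Sxx = 204/152.75 = 1.335516
a = ȳ − b·x̄ = 30 − 1.335516·11.25 = 14.975450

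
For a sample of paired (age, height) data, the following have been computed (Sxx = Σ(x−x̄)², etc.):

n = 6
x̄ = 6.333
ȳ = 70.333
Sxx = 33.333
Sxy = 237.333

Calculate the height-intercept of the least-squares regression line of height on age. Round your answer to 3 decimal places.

25.242

b = Sxy/Sxx = 237.333/33.333 = 7.120061
a = ȳ − b·x̄ = 70.333 − 7.120061·6.333 = 25.241652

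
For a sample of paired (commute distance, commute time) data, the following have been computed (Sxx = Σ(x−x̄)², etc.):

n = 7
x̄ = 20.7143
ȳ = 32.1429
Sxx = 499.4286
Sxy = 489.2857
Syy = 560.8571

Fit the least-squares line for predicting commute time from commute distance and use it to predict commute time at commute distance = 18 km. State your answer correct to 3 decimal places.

b = Sxy/Sxx = 489.2857/499.4286 = 0.979691
a = ȳ − b·x̄ = 32.1429 − 0.979691·20.7143 = 11.849287
ŷ(18) = a + b·18 = 11.849287 + 0.979691·18 = 29.483725

29.484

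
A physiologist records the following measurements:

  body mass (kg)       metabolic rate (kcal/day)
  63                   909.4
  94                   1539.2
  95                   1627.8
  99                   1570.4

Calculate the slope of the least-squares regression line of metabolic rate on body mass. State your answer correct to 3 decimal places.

19.959

n = 4, Σx = 351, Σy = 5646.8, Σxy = 512087.6, Σx² = 31631
Sxx = Σx² − (Σx)²/n = 31631 − 30800.25 = 830.75
Sxy = Σxy − (Σx)(Σy)/n = 512087.6 − 495506.7 = 16580.9
b = Sxy/Sxx = 16580.9/830.75 = 19.958953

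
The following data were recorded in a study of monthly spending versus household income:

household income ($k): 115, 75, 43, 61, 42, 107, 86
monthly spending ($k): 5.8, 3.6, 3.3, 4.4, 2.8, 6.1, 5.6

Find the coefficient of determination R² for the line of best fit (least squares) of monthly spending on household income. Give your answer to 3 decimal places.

n = 7, Σx = 529, Σy = 31.6, Σxy = 2599.2, Σx² = 45029, Σy² = 153.26
Sxx = Σx² − (Σx)²/n = 45029 − 39977.285714 = 5051.714286
Sxy = Σxy − (Σx)(Σy)/n = 2599.2 − 2388.057143 = 211.142857
Syy = Σy² − (Σy)²/n = 153.26 − 142.651429 = 10.608571
R² = Sxy²/(Sxx·Syy) = (211.142857)²/(5051.714286·10.608571) = 0.831873

0.832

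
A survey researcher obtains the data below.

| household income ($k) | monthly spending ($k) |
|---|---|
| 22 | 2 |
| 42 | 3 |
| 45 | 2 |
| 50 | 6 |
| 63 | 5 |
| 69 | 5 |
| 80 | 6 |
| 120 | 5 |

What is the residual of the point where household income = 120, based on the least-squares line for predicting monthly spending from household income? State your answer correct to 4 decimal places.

n = 8, Σx = 491, Σy = 34, Σxy = 2300, Σx² = 36303
Sxx = Σx² − (Σx)²/n = 36303 − 30135.125 = 6167.875
Sxy = Σxy − (Σx)(Σy)/n = 2300 − 2086.75 = 213.25
b = Sxy/Sxx = 213.25/6167.875 = 0.034574
a = ȳ − b·x̄ = 4.25 − 0.034574·61.375 = 2.128002
ŷ(120) = 2.128002 + 0.034574·120 = 6.276919
residual = y − ŷ = 5 − 6.276919 = -1.276919

-1.2769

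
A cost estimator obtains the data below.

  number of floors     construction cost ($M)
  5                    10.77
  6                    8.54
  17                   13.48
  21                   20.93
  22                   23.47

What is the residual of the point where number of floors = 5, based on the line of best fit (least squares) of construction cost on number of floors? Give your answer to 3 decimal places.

2.022

n = 5, Σx = 71, Σy = 77.19, Σxy = 1290.12, Σx² = 1275
Sxx = Σx² − (Σx)²/n = 1275 − 1008.2 = 266.8
Sxy = Σxy − (Σx)(Σy)/n = 1290.12 − 1096.098 = 194.022
b = Sxy/Sxx = 194.022/266.8 = 0.727219
a = ȳ − b·x̄ = 15.438 − 0.727219·14.2 = 5.111492
ŷ(5) = 5.111492 + 0.727219·5 = 8.747586
residual = y − ŷ = 10.77 − 8.747586 = 2.022414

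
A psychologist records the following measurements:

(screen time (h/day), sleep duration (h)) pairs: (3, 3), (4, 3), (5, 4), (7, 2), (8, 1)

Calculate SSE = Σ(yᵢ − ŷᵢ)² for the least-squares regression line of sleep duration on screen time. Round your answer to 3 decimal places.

n = 5, Σx = 27, Σy = 13, Σxy = 63, Σx² = 163, Σy² = 39
Sxx = Σx² − (Σx)²/n = 163 − 145.8 = 17.2
Sxy = Σxy − (Σx)(Σy)/n = 63 − 70.2 = -7.2
Syy = Σy² − (Σy)²/n = 39 − 33.8 = 5.2
b = Sxy/Sxx = -7.2/17.2 = -0.418605
SSE = Syy − b·Sxy = 5.2 − (-0.418605)·(-7.2) = 2.186047

2.186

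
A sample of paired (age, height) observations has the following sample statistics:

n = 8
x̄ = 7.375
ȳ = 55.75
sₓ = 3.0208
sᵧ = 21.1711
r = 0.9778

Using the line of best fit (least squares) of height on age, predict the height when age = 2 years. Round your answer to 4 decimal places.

b = r · sᵧ/sₓ = 0.9778 · 21.1711/3.0208 = 6.852854
a = ȳ − b·x̄ = 55.75 − 6.852854·7.375 = 5.210201
ŷ(2) = a + b·2 = 5.210201 + 6.852854·2 = 18.915909

18.9159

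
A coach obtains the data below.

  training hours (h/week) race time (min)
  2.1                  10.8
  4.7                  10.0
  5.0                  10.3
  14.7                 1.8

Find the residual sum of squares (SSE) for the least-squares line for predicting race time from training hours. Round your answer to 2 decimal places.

1.63

n = 4, Σx = 26.5, Σy = 32.9, Σxy = 147.64, Σx² = 267.59, Σy² = 325.97
Sxx = Σx² − (Σx)²/n = 267.59 − 175.5625 = 92.0275
Sxy = Σxy − (Σx)(Σy)/n = 147.64 − 217.9625 = -70.3225
Syy = Σy² − (Σy)²/n = 325.97 − 270.6025 = 55.3675
b = Sxy/Sxx = -70.3225/92.0275 = -0.764147
SSE = Syy − b·Sxy = 55.3675 − (-0.764147)·(-70.3225) = 1.630802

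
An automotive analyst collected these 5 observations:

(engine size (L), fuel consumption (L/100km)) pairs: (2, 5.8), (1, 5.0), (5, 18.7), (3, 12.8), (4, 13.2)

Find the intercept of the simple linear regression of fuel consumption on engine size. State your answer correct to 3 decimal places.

n = 5, Σx = 15, Σy = 55.5, Σxy = 201.3, Σx² = 55
Sxx = Σx² − (Σx)²/n = 55 − 45 = 10
Sxy = Σxy − (Σx)(Σy)/n = 201.3 − 166.5 = 34.8
b = Sxy/Sxx = 34.8/10 = 3.48
a = ȳ − b·x̄ = 11.1 − 3.48·3 = 0.66

0.660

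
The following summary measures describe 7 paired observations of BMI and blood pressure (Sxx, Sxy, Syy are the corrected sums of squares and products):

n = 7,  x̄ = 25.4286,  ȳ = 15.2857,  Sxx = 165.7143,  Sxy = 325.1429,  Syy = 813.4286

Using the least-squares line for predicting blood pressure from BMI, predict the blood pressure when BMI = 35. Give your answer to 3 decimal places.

b = Sxy/Sxx = 325.1429/165.7143 = 1.962069
a = ȳ − b·x̄ = 15.2857 − 1.962069·25.4286 = -34.606969
ŷ(35) = a + b·35 = -34.606969 + 1.962069·35 = 34.065448

34.065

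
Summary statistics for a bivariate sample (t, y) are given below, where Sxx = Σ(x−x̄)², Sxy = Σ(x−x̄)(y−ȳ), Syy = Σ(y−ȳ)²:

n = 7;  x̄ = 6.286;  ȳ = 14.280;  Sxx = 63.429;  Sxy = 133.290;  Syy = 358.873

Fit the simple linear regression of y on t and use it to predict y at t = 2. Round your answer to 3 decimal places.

b = Sxy/Sxx = 133.29/63.429 = 2.101405
a = ȳ − b·x̄ = 14.28 − 2.101405·6.286 = 1.070570
ŷ(2) = a + b·2 = 1.070570 + 2.101405·2 = 5.273379

5.273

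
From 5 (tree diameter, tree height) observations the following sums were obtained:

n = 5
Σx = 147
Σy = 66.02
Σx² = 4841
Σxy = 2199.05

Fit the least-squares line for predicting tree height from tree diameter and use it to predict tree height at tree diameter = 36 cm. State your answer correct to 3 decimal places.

16.484

Sxx = Σx² − (Σx)²/n = 4841 − 4321.8 = 519.2
Sxy = Σxy − (Σx)(Σy)/n = 2199.05 − 1940.988 = 258.062
b = Sxy/Sxx = 258.062/519.2 = 0.497038
a = ȳ − b·x̄ = 13.204 − 0.497038·29.4 = -1.408910
ŷ(36) = a + b·36 = -1.408910 + 0.497038·36 = 16.484449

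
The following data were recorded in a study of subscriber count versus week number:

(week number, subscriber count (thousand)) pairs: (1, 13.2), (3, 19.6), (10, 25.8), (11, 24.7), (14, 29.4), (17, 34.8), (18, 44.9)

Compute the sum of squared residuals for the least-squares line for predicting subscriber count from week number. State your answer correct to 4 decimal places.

79.4610

n = 7, Σx = 74, Σy = 192.4, Σxy = 2413.1, Σx² = 1040, Σy² = 5925.54
Sxx = Σx² − (Σx)²/n = 1040 − 782.285714 = 257.714286
Sxy = Σxy − (Σx)(Σy)/n = 2413.1 − 2033.942857 = 379.157143
Syy = Σy² − (Σy)²/n = 5925.54 − 5288.251429 = 637.288571
b = Sxy/Sxx = 379.157143/257.714286 = 1.471231
SSE = Syy − b·Sxy = 637.288571 − 1.471231·379.157143 = 79.460981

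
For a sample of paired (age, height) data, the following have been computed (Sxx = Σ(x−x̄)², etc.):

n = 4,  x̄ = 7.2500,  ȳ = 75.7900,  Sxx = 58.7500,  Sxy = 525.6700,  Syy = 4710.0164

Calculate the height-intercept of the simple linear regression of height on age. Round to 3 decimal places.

b = Sxy/Sxx = 525.67/58.75 = 8.947574
a = ȳ − b·x̄ = 75.79 − 8.947574·7.25 = 10.920085

10.920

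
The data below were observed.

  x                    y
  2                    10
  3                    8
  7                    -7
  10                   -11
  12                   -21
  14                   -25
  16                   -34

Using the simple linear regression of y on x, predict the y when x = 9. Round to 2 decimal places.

-10.99

n = 7, Σx = 64, Σy = -80, Σxy = -1261, Σx² = 758
Sxx = Σx² − (Σx)²/n = 758 − 585.142857 = 172.857143
Sxy = Σxy − (Σx)(Σy)/n = -1261 − (-731.428571) = -529.571429
b = Sxy/Sxx = -529.571429/172.857143 = -3.063636
a = ȳ − b·x̄ = -11.428571 − (-3.063636)·9.142857 = 16.581818
ŷ(9) = a + b·9 = 16.581818 + (-3.063636)·9 = -10.990909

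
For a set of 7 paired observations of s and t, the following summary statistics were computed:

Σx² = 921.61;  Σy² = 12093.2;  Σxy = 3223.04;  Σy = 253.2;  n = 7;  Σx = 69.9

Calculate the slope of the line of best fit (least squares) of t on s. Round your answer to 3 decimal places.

Sxx = Σx² − (Σx)²/n = 921.61 − 698.001429 = 223.608571
Sxy = Σxy − (Σx)(Σy)/n = 3223.04 − 2528.382857 = 694.657143
b = Sxy/Sxx = 694.657143/223.608571 = 3.106577

3.107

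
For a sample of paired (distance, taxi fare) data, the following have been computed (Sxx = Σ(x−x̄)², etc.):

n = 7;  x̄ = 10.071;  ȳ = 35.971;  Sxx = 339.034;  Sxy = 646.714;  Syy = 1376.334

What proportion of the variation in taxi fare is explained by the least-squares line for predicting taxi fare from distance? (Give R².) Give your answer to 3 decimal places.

R² = Sxy²/(Sxx·Syy) = (646.714)²/(339.034·1376.334) = 0.896308

0.896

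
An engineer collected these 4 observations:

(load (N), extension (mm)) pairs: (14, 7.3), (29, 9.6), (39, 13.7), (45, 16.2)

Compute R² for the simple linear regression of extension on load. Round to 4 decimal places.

n = 4, Σx = 127, Σy = 46.8, Σxy = 1643.9, Σx² = 4583, Σy² = 595.58
Sxx = Σx² − (Σx)²/n = 4583 − 4032.25 = 550.75
Sxy = Σxy − (Σx)(Σy)/n = 1643.9 − 1485.9 = 158
Syy = Σy² − (Σy)²/n = 595.58 − 547.56 = 48.02
R² = Sxy²/(Sxx·Syy) = (158)²/(550.75·48.02) = 0.943925

0.9439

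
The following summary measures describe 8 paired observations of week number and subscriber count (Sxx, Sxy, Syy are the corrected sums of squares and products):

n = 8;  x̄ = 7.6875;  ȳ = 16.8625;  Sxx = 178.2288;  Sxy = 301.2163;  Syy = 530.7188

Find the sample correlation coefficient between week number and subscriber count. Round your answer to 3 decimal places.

0.979

r = Sxy/√(Sxx·Syy) = 301.2163/√(94589.374861) = 301.2163/307.553857 = 0.979394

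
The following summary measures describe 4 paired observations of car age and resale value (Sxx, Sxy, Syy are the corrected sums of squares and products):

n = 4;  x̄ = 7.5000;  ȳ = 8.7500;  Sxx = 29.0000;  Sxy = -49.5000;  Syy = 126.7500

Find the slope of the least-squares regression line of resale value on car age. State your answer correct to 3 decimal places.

b = Sxy/Sxx = -49.5/29 = -1.706897

-1.707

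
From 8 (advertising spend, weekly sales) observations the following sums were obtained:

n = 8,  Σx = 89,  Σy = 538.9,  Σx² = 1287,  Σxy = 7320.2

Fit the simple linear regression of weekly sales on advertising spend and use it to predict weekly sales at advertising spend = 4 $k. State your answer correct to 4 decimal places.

35.5640

Sxx = Σx² − (Σx)²/n = 1287 − 990.125 = 296.875
Sxy = Σxy − (Σx)(Σy)/n = 7320.2 − 5995.2625 = 1324.9375
b = Sxy/Sxx = 1324.9375/296.875 = 4.462947
a = ȳ − b·x̄ = 67.3625 − 4.462947·11.125 = 17.712211
ŷ(4) = a + b·4 = 17.712211 + 4.462947·4 = 35.564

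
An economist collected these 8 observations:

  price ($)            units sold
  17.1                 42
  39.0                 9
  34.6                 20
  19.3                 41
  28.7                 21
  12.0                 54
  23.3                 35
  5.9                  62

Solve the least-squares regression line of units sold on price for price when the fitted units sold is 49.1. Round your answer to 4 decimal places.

13.9222

n = 8, Σx = 179.9, Σy = 284, Σxy = 4984.5, Σx² = 4928.45
Sxx = Σx² − (Σx)²/n = 4928.45 − 4045.50125 = 882.94875
Sxy = Σxy − (Σx)(Σy)/n = 4984.5 − 6386.45 = -1401.95
b = Sxy/Sxx = -1401.95/882.94875 = -1.587805
a = ȳ − b·x̄ = 35.5 − (-1.587805)·22.4875 = 71.205754
Set a + b·x = 49.1: x = (49.1 − 71.205754) / (-1.587805) = 13.922214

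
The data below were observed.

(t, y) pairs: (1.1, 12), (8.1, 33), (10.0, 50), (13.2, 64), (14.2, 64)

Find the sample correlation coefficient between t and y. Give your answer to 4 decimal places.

n = 5, Σx = 46.6, Σy = 223, Σxy = 2534.1, Σx² = 542.7, Σy² = 11925
Sxx = Σx² − (Σx)²/n = 542.7 − 434.312 = 108.388
Sxy = Σxy − (Σx)(Σy)/n = 2534.1 − 2078.36 = 455.74
Syy = Σy² − (Σy)²/n = 11925 − 9945.8 = 1979.2
r = Sxy/√(Sxx·Syy) = 455.74/√(214521.5296) = 455.74/463.164690 = 0.983970

0.9840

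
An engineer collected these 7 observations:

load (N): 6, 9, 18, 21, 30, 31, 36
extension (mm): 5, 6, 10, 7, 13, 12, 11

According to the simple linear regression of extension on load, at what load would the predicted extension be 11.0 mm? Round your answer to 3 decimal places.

n = 7, Σx = 151, Σy = 64, Σxy = 1569, Σx² = 4039
Sxx = Σx² − (Σx)²/n = 4039 − 3257.285714 = 781.714286
Sxy = Σxy − (Σx)(Σy)/n = 1569 − 1380.571429 = 188.428571
b = Sxy/Sxx = 188.428571/781.714286 = 0.241045
a = ȳ − b·x̄ = 9.142857 − 0.241045·21.571429 = 3.943165
Set a + b·x = 11.0: x = (11.0 − 3.943165) / 0.241045 = 29.275967

29.276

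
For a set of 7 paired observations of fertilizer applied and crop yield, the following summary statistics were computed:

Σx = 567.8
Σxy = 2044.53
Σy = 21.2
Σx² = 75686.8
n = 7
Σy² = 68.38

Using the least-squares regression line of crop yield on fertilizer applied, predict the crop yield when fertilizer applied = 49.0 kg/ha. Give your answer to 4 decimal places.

2.6764

Sxx = Σx² − (Σx)²/n = 75686.8 − 46056.691429 = 29630.108571
Sxy = Σxy − (Σx)(Σy)/n = 2044.53 − 1719.622857 = 324.907143
b = Sxy/Sxx = 324.907143/29630.108571 = 0.010965
a = ȳ − b·x̄ = 3.028571 − 0.010965·81.114286 = 2.139118
ŷ(49.0) = a + b·49.0 = 2.139118 + 0.010965·49 = 2.676424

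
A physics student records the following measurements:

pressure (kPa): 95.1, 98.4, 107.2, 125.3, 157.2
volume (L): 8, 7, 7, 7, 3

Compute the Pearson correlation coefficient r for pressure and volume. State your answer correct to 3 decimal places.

-0.923

n = 5, Σx = 583.2, Σy = 32, Σxy = 3548.7, Σx² = 70630.34, Σy² = 220
Sxx = Σx² − (Σx)²/n = 70630.34 − 68024.448 = 2605.892
Sxy = Σxy − (Σx)(Σy)/n = 3548.7 − 3732.48 = -183.78
Syy = Σy² − (Σy)²/n = 220 − 204.8 = 15.2
r = Sxy/√(Sxx·Syy) = -183.78/√(39609.5584) = -183.78/199.021502 = -0.923418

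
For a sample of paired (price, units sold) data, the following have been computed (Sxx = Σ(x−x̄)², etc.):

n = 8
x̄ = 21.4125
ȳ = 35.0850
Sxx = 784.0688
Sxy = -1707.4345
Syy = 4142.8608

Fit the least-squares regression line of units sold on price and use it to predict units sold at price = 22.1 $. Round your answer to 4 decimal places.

b = Sxy/Sxx = -1707.4345/784.0688 = -2.177659
a = ȳ − b·x̄ = 35.085 − (-2.177659)·21.4125 = 81.714124
ŷ(22.1) = a + b·22.1 = 81.714124 + (-2.177659)·22.1 = 33.587859

33.5879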